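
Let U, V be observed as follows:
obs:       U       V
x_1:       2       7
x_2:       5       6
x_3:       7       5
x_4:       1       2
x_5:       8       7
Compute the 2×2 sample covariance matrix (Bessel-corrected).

Step 1 — column means:
  mean(U) = (2 + 5 + 7 + 1 + 8) / 5 = 23/5 = 4.6
  mean(V) = (7 + 6 + 5 + 2 + 7) / 5 = 27/5 = 5.4

Step 2 — sample covariance S[i,j] = (1/(n-1)) · Σ_k (x_{k,i} - mean_i) · (x_{k,j} - mean_j), with n-1 = 4.
  S[U,U] = ((-2.6)·(-2.6) + (0.4)·(0.4) + (2.4)·(2.4) + (-3.6)·(-3.6) + (3.4)·(3.4)) / 4 = 37.2/4 = 9.3
  S[U,V] = ((-2.6)·(1.6) + (0.4)·(0.6) + (2.4)·(-0.4) + (-3.6)·(-3.4) + (3.4)·(1.6)) / 4 = 12.8/4 = 3.2
  S[V,V] = ((1.6)·(1.6) + (0.6)·(0.6) + (-0.4)·(-0.4) + (-3.4)·(-3.4) + (1.6)·(1.6)) / 4 = 17.2/4 = 4.3

S is symmetric (S[j,i] = S[i,j]). Assembling:

S = [[9.3, 3.2],
 [3.2, 4.3]]


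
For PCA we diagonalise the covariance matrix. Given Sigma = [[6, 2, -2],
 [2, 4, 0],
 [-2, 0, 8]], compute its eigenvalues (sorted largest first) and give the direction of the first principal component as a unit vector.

Step 1 — characteristic polynomial p(λ) = det(λI - Sigma) = λ³ - tr·λ² + c_1·λ - det, where tr = trace, c_1 = sum of the principal 2×2 minors, det = det(Sigma):
  tr = 6 + 4 + 8 = 18,
  c_1 = (6·4 - (2)²) + (6·8 - (-2)²) + (4·8 - (0)²) = 20 + 44 + 32 = 96,
  det = 6·(4·8 - (0)²) - (2)·((2)·8 - (0)·(-2)) + (-2)·((2)·(0) - 4·(-2)) = 6·(32) - (2)·(16) + (-2)·(8) = 144.
  So p(λ) = λ³ - 18λ² + 96λ - 144.
Step 2 — look for an integer root (rational root theorem: any rational root is an integer divisor of 144). Testing λ = 6:
  p(6) = 216 - 648 + 576 - 144 = 0  ✓
  Dividing out (λ - 6): p(λ) = (λ - 6)(λ² - 12λ + 24).
Step 3 — remaining eigenvalues from the quadratic λ² - 12λ + 24 = 0:
  Δ = 12² - 4·24 = 144 - 96 = 48,  λ = (12 ± √48)/2 = (12 ± 6.9282)/2 ≈ 9.4641 or 2.5359.
  Sorted: λ_1 = 9.4641,  λ_2 = 6,  λ_3 = 2.5359  (check: sum = 18 = tr ✓).

Step 4 — unit eigenvector for λ_1 ≈ 9.4641: v spans the null space of (Sigma - λ_1 I), whose rows are
  r_1 = (-3.4641, 2, -2),  r_2 = (2, -5.4641, 0),  r_3 = (-2, 0, -1.4641).
  v is orthogonal to every row, so take v ∝ r_1 × r_2 = ((2)·(0) - (-2)·(-5.4641), (-2)·(2) - (-3.4641)·(0), (-3.4641)·(-5.4641) - (2)·(2)) ≈ (-10.9282, -4, 14.9282).
  Rescale (multiply by -1 so the first nonzero entry is positive): u = (10.9282, 4, -14.9282).
  ||u|| = √((10.9282)² + (4)² + (-14.9282)²) = √(358.2769) ≈ 18.9282,  v_1 = u/||u|| ≈ (0.5774, 0.2113, -0.7887) (||v_1|| = 1).

λ_1 = 9.4641,  λ_2 = 6,  λ_3 = 2.5359;  v_1 ≈ (0.5774, 0.2113, -0.7887)


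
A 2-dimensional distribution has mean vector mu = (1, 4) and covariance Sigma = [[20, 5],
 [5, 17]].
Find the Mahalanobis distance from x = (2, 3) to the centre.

Step 1 — centre the observation: (x - mu) = (1, -1).

Step 2 — invert Sigma. det(Sigma) = 20·17 - (5)² = 315.
  Sigma^{-1} = (1/det) · [[d, -b], [-b, a]] = [[0.054, -0.0159],
 [-0.0159, 0.0635]].

Step 3 — form the quadratic (x - mu)^T · Sigma^{-1} · (x - mu):
  Sigma^{-1} · (x - mu) = (0.0698, -0.0794).
  (x - mu)^T · [Sigma^{-1} · (x - mu)] = (1)·(0.0698) + (-1)·(-0.0794) = 0.1492.

Step 4 — take square root: d = √(0.1492) ≈ 0.3863.

d(x, mu) = √(0.1492) ≈ 0.3863


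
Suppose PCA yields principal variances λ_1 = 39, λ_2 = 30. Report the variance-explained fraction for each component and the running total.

Step 1 — total variance = trace(Sigma) = Σ λ_i = 39 + 30 = 69.

Step 2 — fraction explained by component i = λ_i / Σ λ:
  PC1: 39/69 = 0.5652
  PC2: 30/69 = 0.4348

Step 3 — cumulative fraction after k components = (λ_1 + ... + λ_k) / Σ λ:
  k = 1: 39/69 = 0.5652
  k = 2: (39 + 30)/69 = 69/69 = 1

Summary (fraction, with percent):

explained: PC1 0.5652 (56.52%), PC2 0.4348 (43.48%);  cumulative: 0.5652, 1


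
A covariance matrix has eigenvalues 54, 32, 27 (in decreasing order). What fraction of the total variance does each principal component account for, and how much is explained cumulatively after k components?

Step 1 — total variance = trace(Sigma) = Σ λ_i = 54 + 32 + 27 = 113.

Step 2 — fraction explained by component i = λ_i / Σ λ:
  PC1: 54/113 = 0.4779
  PC2: 32/113 = 0.2832
  PC3: 27/113 = 0.2389

Step 3 — cumulative fraction after k components = (λ_1 + ... + λ_k) / Σ λ:
  k = 1: 54/113 = 0.4779
  k = 2: (54 + 32)/113 = 86/113 = 0.7611
  k = 3: (54 + 32 + 27)/113 = 113/113 = 1

Summary (fraction, with percent):

explained: PC1 0.4779 (47.79%), PC2 0.2832 (28.32%), PC3 0.2389 (23.89%);  cumulative: 0.4779, 0.7611, 1


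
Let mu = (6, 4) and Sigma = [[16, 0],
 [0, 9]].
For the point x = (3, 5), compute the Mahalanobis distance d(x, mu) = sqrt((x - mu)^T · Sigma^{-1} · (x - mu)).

Step 1 — centre the observation: (x - mu) = (-3, 1).

Step 2 — invert Sigma. det(Sigma) = 16·9 - (0)² = 144.
  Sigma^{-1} = (1/det) · [[d, -b], [-b, a]] = [[0.0625, 0],
 [0, 0.1111]].

Step 3 — form the quadratic (x - mu)^T · Sigma^{-1} · (x - mu):
  Sigma^{-1} · (x - mu) = (-0.1875, 0.1111).
  (x - mu)^T · [Sigma^{-1} · (x - mu)] = (-3)·(-0.1875) + (1)·(0.1111) = 0.6736.

Step 4 — take square root: d = √(0.6736) ≈ 0.8207.

d(x, mu) = √(0.6736) ≈ 0.8207


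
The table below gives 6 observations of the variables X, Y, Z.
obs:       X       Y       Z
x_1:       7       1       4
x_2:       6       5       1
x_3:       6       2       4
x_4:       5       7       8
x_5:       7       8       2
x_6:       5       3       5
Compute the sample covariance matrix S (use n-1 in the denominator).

Step 1 — column means:
  mean(X) = (7 + 6 + 6 + 5 + 7 + 5) / 6 = 36/6 = 6
  mean(Y) = (1 + 5 + 2 + 7 + 8 + 3) / 6 = 26/6 = 4.3333
  mean(Z) = (4 + 1 + 4 + 8 + 2 + 5) / 6 = 24/6 = 4

Step 2 — sample covariance S[i,j] = (1/(n-1)) · Σ_k (x_{k,i} - mean_i) · (x_{k,j} - mean_j), with n-1 = 5.
  S[X,X] = ((1)·(1) + (0)·(0) + (0)·(0) + (-1)·(-1) + (1)·(1) + (-1)·(-1)) / 5 = 4/5 = 0.8
  S[X,Y] = ((1)·(-3.3333) + (0)·(0.6667) + (0)·(-2.3333) + (-1)·(2.6667) + (1)·(3.6667) + (-1)·(-1.3333)) / 5 = -1/5 = -0.2
  S[X,Z] = ((1)·(0) + (0)·(-3) + (0)·(0) + (-1)·(4) + (1)·(-2) + (-1)·(1)) / 5 = -7/5 = -1.4
  S[Y,Y] = ((-3.3333)·(-3.3333) + (0.6667)·(0.6667) + (-2.3333)·(-2.3333) + (2.6667)·(2.6667) + (3.6667)·(3.6667) + (-1.3333)·(-1.3333)) / 5 = 39.3333/5 = 7.8667
  S[Y,Z] = ((-3.3333)·(0) + (0.6667)·(-3) + (-2.3333)·(0) + (2.6667)·(4) + (3.6667)·(-2) + (-1.3333)·(1)) / 5 = 0/5 = 0
  S[Z,Z] = ((0)·(0) + (-3)·(-3) + (0)·(0) + (4)·(4) + (-2)·(-2) + (1)·(1)) / 5 = 30/5 = 6

S is symmetric (S[j,i] = S[i,j]). Assembling:

S = [[0.8, -0.2, -1.4],
 [-0.2, 7.8667, 0],
 [-1.4, 0, 6]]


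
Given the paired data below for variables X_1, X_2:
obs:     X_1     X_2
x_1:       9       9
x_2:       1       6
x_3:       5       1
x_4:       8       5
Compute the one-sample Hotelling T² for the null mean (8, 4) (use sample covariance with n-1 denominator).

Step 1 — sample mean vector:
  mean(X_1) = (9 + 1 + 5 + 8) / 4 = 23/4 = 5.75
  mean(X_2) = (9 + 6 + 1 + 5) / 4 = 21/4 = 5.25
  x̄ = (5.75, 5.25),  deviation x̄ - mu_0 = (5.75, 5.25) - (8, 4) = (-2.25, 1.25).

Step 2 — sample covariance matrix, S[i,j] = (1/(n-1)) · Σ_k (x_{k,i} - mean_i) · (x_{k,j} - mean_j), divisor n-1 = 3:
  S[X_1,X_1] = ((3.25)·(3.25) + (-4.75)·(-4.75) + (-0.75)·(-0.75) + (2.25)·(2.25)) / 3 = 38.75/3 = 12.9167
  S[X_1,X_2] = ((3.25)·(3.75) + (-4.75)·(0.75) + (-0.75)·(-4.25) + (2.25)·(-0.25)) / 3 = 11.25/3 = 3.75
  S[X_2,X_2] = ((3.75)·(3.75) + (0.75)·(0.75) + (-4.25)·(-4.25) + (-0.25)·(-0.25)) / 3 = 32.75/3 = 10.9167
  S = [[12.9167, 3.75],
 [3.75, 10.9167]].

Step 3 — invert S. det(S) = 12.9167·10.9167 - (3.75)² = 126.9444.
  S^{-1} = (1/det) · [[d, -b], [-b, a]] = [[0.086, -0.0295],
 [-0.0295, 0.1018]].

Step 4 — quadratic form (x̄ - mu_0)^T · S^{-1} · (x̄ - mu_0):
  S^{-1} · (x̄ - mu_0) = (-0.2304, 0.1937),
  (x̄ - mu_0)^T · [...] = (-2.25)·(-0.2304) + (1.25)·(0.1937) = 0.7605.

Step 5 — scale by n: T² = 4 · 0.7605 = 3.042.

T² ≈ 3.042


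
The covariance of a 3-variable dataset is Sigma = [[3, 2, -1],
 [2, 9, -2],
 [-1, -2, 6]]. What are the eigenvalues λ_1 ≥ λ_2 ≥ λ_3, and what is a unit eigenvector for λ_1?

Step 1 — characteristic polynomial p(λ) = det(λI - Sigma) = λ³ - tr·λ² + c_1·λ - det, where tr = trace, c_1 = sum of the principal 2×2 minors, det = det(Sigma):
  tr = 3 + 9 + 6 = 18,
  c_1 = (3·9 - (2)²) + (3·6 - (-1)²) + (9·6 - (-2)²) = 23 + 17 + 50 = 90,
  det = 3·(9·6 - (-2)²) - (2)·((2)·6 - (-2)·(-1)) + (-1)·((2)·(-2) - 9·(-1)) = 3·(50) - (2)·(10) + (-1)·(5) = 125.
  So p(λ) = λ³ - 18λ² + 90λ - 125.
Step 2 — look for an integer root (rational root theorem: any rational root is an integer divisor of 125). Testing λ = 5:
  p(5) = 125 - 450 + 450 - 125 = 0  ✓
  Dividing out (λ - 5): p(λ) = (λ - 5)(λ² - 13λ + 25).
Step 3 — remaining eigenvalues from the quadratic λ² - 13λ + 25 = 0:
  Δ = 13² - 4·25 = 169 - 100 = 69,  λ = (13 ± √69)/2 = (13 ± 8.3066)/2 ≈ 10.6533 or 2.3467.
  Sorted: λ_1 = 10.6533,  λ_2 = 5,  λ_3 = 2.3467  (check: sum = 18 = tr ✓).

Step 4 — unit eigenvector for λ_1 ≈ 10.6533: v spans the null space of (Sigma - λ_1 I), whose rows are
  r_1 = (-7.6533, 2, -1),  r_2 = (2, -1.6533, -2),  r_3 = (-1, -2, -4.6533).
  v is orthogonal to every row, so take v ∝ r_1 × r_2 = ((2)·(-2) - (-1)·(-1.6533), (-1)·(2) - (-7.6533)·(-2), (-7.6533)·(-1.6533) - (2)·(2)) ≈ (-5.6533, -17.3066, 8.6533).
  Rescale (multiply by -1 so the first nonzero entry is positive): u = (5.6533, 17.3066, -8.6533).
  ||u|| = √((5.6533)² + (17.3066)² + (-8.6533)²) = √(406.359) ≈ 20.1583,  v_1 = u/||u|| ≈ (0.2804, 0.8585, -0.4293) (||v_1|| = 1).

λ_1 = 10.6533,  λ_2 = 5,  λ_3 = 2.3467;  v_1 ≈ (0.2804, 0.8585, -0.4293)


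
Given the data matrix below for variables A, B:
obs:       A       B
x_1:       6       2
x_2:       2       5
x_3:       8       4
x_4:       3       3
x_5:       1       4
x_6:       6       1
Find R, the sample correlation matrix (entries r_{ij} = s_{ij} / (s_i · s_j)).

Step 1 — column means:
  mean(A) = (6 + 2 + 8 + 3 + 1 + 6) / 6 = 26/6 = 4.3333
  mean(B) = (2 + 5 + 4 + 3 + 4 + 1) / 6 = 19/6 = 3.1667

Step 2 — sample variances and covariances s[i,j] = (1/(n-1)) · Σ_k (x_{k,i} - mean_i) · (x_{k,j} - mean_j), with n-1 = 5:
  s[A,A] = ((1.6667)·(1.6667) + (-2.3333)·(-2.3333) + (3.6667)·(3.6667) + (-1.3333)·(-1.3333) + (-3.3333)·(-3.3333) + (1.6667)·(1.6667)) / 5 = 37.3333/5 = 7.4667
  s[A,B] = ((1.6667)·(-1.1667) + (-2.3333)·(1.8333) + (3.6667)·(0.8333) + (-1.3333)·(-0.1667) + (-3.3333)·(0.8333) + (1.6667)·(-2.1667)) / 5 = -9.3333/5 = -1.8667
  s[B,B] = ((-1.1667)·(-1.1667) + (1.8333)·(1.8333) + (0.8333)·(0.8333) + (-0.1667)·(-0.1667) + (0.8333)·(0.8333) + (-2.1667)·(-2.1667)) / 5 = 10.8333/5 = 2.1667
  Sample standard deviations s_i = √(s[i,i]):
  s(A) = √(7.4667) = 2.7325
  s(B) = √(2.1667) = 1.472

Step 3 — r_{ij} = s_{ij} / (s_i · s_j):
  r[A,A] = 1 (diagonal).
  r[A,B] = -1.8667 / (2.7325 · 1.472) = -1.8667 / 4.0222 = -0.4641
  r[B,B] = 1 (diagonal).

R is symmetric with unit diagonal. Assembling:

R = [[1, -0.4641],
 [-0.4641, 1]]


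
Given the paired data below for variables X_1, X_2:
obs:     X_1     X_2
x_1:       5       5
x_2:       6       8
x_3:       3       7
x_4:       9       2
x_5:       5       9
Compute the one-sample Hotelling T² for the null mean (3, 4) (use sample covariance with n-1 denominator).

Step 1 — sample mean vector:
  mean(X_1) = (5 + 6 + 3 + 9 + 5) / 5 = 28/5 = 5.6
  mean(X_2) = (5 + 8 + 7 + 2 + 9) / 5 = 31/5 = 6.2
  x̄ = (5.6, 6.2),  deviation x̄ - mu_0 = (5.6, 6.2) - (3, 4) = (2.6, 2.2).

Step 2 — sample covariance matrix, S[i,j] = (1/(n-1)) · Σ_k (x_{k,i} - mean_i) · (x_{k,j} - mean_j), divisor n-1 = 4:
  S[X_1,X_1] = ((-0.6)·(-0.6) + (0.4)·(0.4) + (-2.6)·(-2.6) + (3.4)·(3.4) + (-0.6)·(-0.6)) / 4 = 19.2/4 = 4.8
  S[X_1,X_2] = ((-0.6)·(-1.2) + (0.4)·(1.8) + (-2.6)·(0.8) + (3.4)·(-4.2) + (-0.6)·(2.8)) / 4 = -16.6/4 = -4.15
  S[X_2,X_2] = ((-1.2)·(-1.2) + (1.8)·(1.8) + (0.8)·(0.8) + (-4.2)·(-4.2) + (2.8)·(2.8)) / 4 = 30.8/4 = 7.7
  S = [[4.8, -4.15],
 [-4.15, 7.7]].

Step 3 — invert S. det(S) = 4.8·7.7 - (-4.15)² = 19.7375.
  S^{-1} = (1/det) · [[d, -b], [-b, a]] = [[0.3901, 0.2103],
 [0.2103, 0.2432]].

Step 4 — quadratic form (x̄ - mu_0)^T · S^{-1} · (x̄ - mu_0):
  S^{-1} · (x̄ - mu_0) = (1.4769, 1.0817),
  (x̄ - mu_0)^T · [...] = (2.6)·(1.4769) + (2.2)·(1.0817) = 6.2196.

Step 5 — scale by n: T² = 5 · 6.2196 = 31.0982.

T² ≈ 31.0982


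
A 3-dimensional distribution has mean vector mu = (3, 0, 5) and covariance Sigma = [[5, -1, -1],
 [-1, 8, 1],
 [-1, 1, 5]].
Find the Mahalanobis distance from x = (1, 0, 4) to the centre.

Step 1 — centre the observation: (x - mu) = (-2, 0, -1).

Step 2 — invert Sigma (cofactor / det for 3×3, or solve directly):
  Sigma^{-1} = [[0.212, 0.0217, 0.038],
 [0.0217, 0.1304, -0.0217],
 [0.038, -0.0217, 0.212]].

Step 3 — form the quadratic (x - mu)^T · Sigma^{-1} · (x - mu):
  Sigma^{-1} · (x - mu) = (-0.462, -0.0217, -0.288).
  (x - mu)^T · [Sigma^{-1} · (x - mu)] = (-2)·(-0.462) + (0)·(-0.0217) + (-1)·(-0.288) = 1.212.

Step 4 — take square root: d = √(1.212) ≈ 1.1009.

d(x, mu) = √(1.212) ≈ 1.1009


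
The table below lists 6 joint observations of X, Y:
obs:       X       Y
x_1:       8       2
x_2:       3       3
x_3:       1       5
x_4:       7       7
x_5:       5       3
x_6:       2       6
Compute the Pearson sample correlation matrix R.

Step 1 — column means:
  mean(X) = (8 + 3 + 1 + 7 + 5 + 2) / 6 = 26/6 = 4.3333
  mean(Y) = (2 + 3 + 5 + 7 + 3 + 6) / 6 = 26/6 = 4.3333

Step 2 — sample variances and covariances s[i,j] = (1/(n-1)) · Σ_k (x_{k,i} - mean_i) · (x_{k,j} - mean_j), with n-1 = 5:
  s[X,X] = ((3.6667)·(3.6667) + (-1.3333)·(-1.3333) + (-3.3333)·(-3.3333) + (2.6667)·(2.6667) + (0.6667)·(0.6667) + (-2.3333)·(-2.3333)) / 5 = 39.3333/5 = 7.8667
  s[X,Y] = ((3.6667)·(-2.3333) + (-1.3333)·(-1.3333) + (-3.3333)·(0.6667) + (2.6667)·(2.6667) + (0.6667)·(-1.3333) + (-2.3333)·(1.6667)) / 5 = -6.6667/5 = -1.3333
  s[Y,Y] = ((-2.3333)·(-2.3333) + (-1.3333)·(-1.3333) + (0.6667)·(0.6667) + (2.6667)·(2.6667) + (-1.3333)·(-1.3333) + (1.6667)·(1.6667)) / 5 = 19.3333/5 = 3.8667
  Sample standard deviations s_i = √(s[i,i]):
  s(X) = √(7.8667) = 2.8048
  s(Y) = √(3.8667) = 1.9664

Step 3 — r_{ij} = s_{ij} / (s_i · s_j):
  r[X,X] = 1 (diagonal).
  r[X,Y] = -1.3333 / (2.8048 · 1.9664) = -1.3333 / 5.5152 = -0.2418
  r[Y,Y] = 1 (diagonal).

R is symmetric with unit diagonal. Assembling:

R = [[1, -0.2418],
 [-0.2418, 1]]


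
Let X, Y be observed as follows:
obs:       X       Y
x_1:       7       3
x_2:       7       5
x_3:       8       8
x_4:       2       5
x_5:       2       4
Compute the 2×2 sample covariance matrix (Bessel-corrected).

Step 1 — column means:
  mean(X) = (7 + 7 + 8 + 2 + 2) / 5 = 26/5 = 5.2
  mean(Y) = (3 + 5 + 8 + 5 + 4) / 5 = 25/5 = 5

Step 2 — sample covariance S[i,j] = (1/(n-1)) · Σ_k (x_{k,i} - mean_i) · (x_{k,j} - mean_j), with n-1 = 4.
  S[X,X] = ((1.8)·(1.8) + (1.8)·(1.8) + (2.8)·(2.8) + (-3.2)·(-3.2) + (-3.2)·(-3.2)) / 4 = 34.8/4 = 8.7
  S[X,Y] = ((1.8)·(-2) + (1.8)·(0) + (2.8)·(3) + (-3.2)·(0) + (-3.2)·(-1)) / 4 = 8/4 = 2
  S[Y,Y] = ((-2)·(-2) + (0)·(0) + (3)·(3) + (0)·(0) + (-1)·(-1)) / 4 = 14/4 = 3.5

S is symmetric (S[j,i] = S[i,j]). Assembling:

S = [[8.7, 2],
 [2, 3.5]]


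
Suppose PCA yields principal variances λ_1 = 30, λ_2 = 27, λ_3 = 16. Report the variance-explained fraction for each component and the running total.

Step 1 — total variance = trace(Sigma) = Σ λ_i = 30 + 27 + 16 = 73.

Step 2 — fraction explained by component i = λ_i / Σ λ:
  PC1: 30/73 = 0.411
  PC2: 27/73 = 0.3699
  PC3: 16/73 = 0.2192

Step 3 — cumulative fraction after k components = (λ_1 + ... + λ_k) / Σ λ:
  k = 1: 30/73 = 0.411
  k = 2: (30 + 27)/73 = 57/73 = 0.7808
  k = 3: (30 + 27 + 16)/73 = 73/73 = 1

Summary (fraction, with percent):

explained: PC1 0.411 (41.1%), PC2 0.3699 (36.99%), PC3 0.2192 (21.92%);  cumulative: 0.411, 0.7808, 1


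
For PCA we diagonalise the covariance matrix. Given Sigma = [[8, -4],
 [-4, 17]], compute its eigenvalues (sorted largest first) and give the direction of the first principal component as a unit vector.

Step 1 — characteristic polynomial of 2×2 Sigma:
  det(Sigma - λI) = λ² - trace · λ + det = 0.
  trace = 8 + 17 = 25, det = 8·17 - (-4)² = 120.
Step 2 — discriminant:
  Δ = trace² - 4·det = 625 - 480 = 145.
Step 3 — eigenvalues:
  λ = (trace ± √Δ)/2 = (25 ± 12.0416)/2,
  λ_1 = 18.5208,  λ_2 = 6.4792.

Step 4 — unit eigenvector for λ_1: solve (Sigma - λ_1 I)v = 0. First row:
  (8 - 18.5208)·v_x + (-4)·v_y = 0, i.e. (-10.5208)·v_x + (-4)·v_y = 0,
  so v ∝ (b, λ_1 - a) = (-4, 10.5208); multiply by -1 so the first entry is positive: u = (4, -10.5208).
  ||u|| = √((4)² + (-10.5208)²) = √(126.6872) ≈ 11.2555,
  v_1 = u/||u|| ≈ (0.3554, -0.9347) (||v_1|| = 1).

λ_1 = 18.5208,  λ_2 = 6.4792;  v_1 ≈ (0.3554, -0.9347)


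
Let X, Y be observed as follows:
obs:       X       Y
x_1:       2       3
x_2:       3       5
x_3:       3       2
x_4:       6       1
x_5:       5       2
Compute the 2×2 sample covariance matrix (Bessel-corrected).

Step 1 — column means:
  mean(X) = (2 + 3 + 3 + 6 + 5) / 5 = 19/5 = 3.8
  mean(Y) = (3 + 5 + 2 + 1 + 2) / 5 = 13/5 = 2.6

Step 2 — sample covariance S[i,j] = (1/(n-1)) · Σ_k (x_{k,i} - mean_i) · (x_{k,j} - mean_j), with n-1 = 4.
  S[X,X] = ((-1.8)·(-1.8) + (-0.8)·(-0.8) + (-0.8)·(-0.8) + (2.2)·(2.2) + (1.2)·(1.2)) / 4 = 10.8/4 = 2.7
  S[X,Y] = ((-1.8)·(0.4) + (-0.8)·(2.4) + (-0.8)·(-0.6) + (2.2)·(-1.6) + (1.2)·(-0.6)) / 4 = -6.4/4 = -1.6
  S[Y,Y] = ((0.4)·(0.4) + (2.4)·(2.4) + (-0.6)·(-0.6) + (-1.6)·(-1.6) + (-0.6)·(-0.6)) / 4 = 9.2/4 = 2.3

S is symmetric (S[j,i] = S[i,j]). Assembling:

S = [[2.7, -1.6],
 [-1.6, 2.3]]


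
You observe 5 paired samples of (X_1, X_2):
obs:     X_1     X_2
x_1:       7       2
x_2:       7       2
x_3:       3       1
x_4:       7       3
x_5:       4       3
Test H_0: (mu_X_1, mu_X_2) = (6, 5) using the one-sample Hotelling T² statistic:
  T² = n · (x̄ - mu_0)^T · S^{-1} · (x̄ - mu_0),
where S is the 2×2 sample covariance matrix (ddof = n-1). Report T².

Step 1 — sample mean vector:
  mean(X_1) = (7 + 7 + 3 + 7 + 4) / 5 = 28/5 = 5.6
  mean(X_2) = (2 + 2 + 1 + 3 + 3) / 5 = 11/5 = 2.2
  x̄ = (5.6, 2.2),  deviation x̄ - mu_0 = (5.6, 2.2) - (6, 5) = (-0.4, -2.8).

Step 2 — sample covariance matrix, S[i,j] = (1/(n-1)) · Σ_k (x_{k,i} - mean_i) · (x_{k,j} - mean_j), divisor n-1 = 4:
  S[X_1,X_1] = ((1.4)·(1.4) + (1.4)·(1.4) + (-2.6)·(-2.6) + (1.4)·(1.4) + (-1.6)·(-1.6)) / 4 = 15.2/4 = 3.8
  S[X_1,X_2] = ((1.4)·(-0.2) + (1.4)·(-0.2) + (-2.6)·(-1.2) + (1.4)·(0.8) + (-1.6)·(0.8)) / 4 = 2.4/4 = 0.6
  S[X_2,X_2] = ((-0.2)·(-0.2) + (-0.2)·(-0.2) + (-1.2)·(-1.2) + (0.8)·(0.8) + (0.8)·(0.8)) / 4 = 2.8/4 = 0.7
  S = [[3.8, 0.6],
 [0.6, 0.7]].

Step 3 — invert S. det(S) = 3.8·0.7 - (0.6)² = 2.3.
  S^{-1} = (1/det) · [[d, -b], [-b, a]] = [[0.3043, -0.2609],
 [-0.2609, 1.6522]].

Step 4 — quadratic form (x̄ - mu_0)^T · S^{-1} · (x̄ - mu_0):
  S^{-1} · (x̄ - mu_0) = (0.6087, -4.5217),
  (x̄ - mu_0)^T · [...] = (-0.4)·(0.6087) + (-2.8)·(-4.5217) = 12.4174.

Step 5 — scale by n: T² = 5 · 12.4174 = 62.087.

T² ≈ 62.087


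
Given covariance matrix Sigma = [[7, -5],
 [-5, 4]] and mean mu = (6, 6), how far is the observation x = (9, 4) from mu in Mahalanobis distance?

Step 1 — centre the observation: (x - mu) = (3, -2).

Step 2 — invert Sigma. det(Sigma) = 7·4 - (-5)² = 3.
  Sigma^{-1} = (1/det) · [[d, -b], [-b, a]] = [[1.3333, 1.6667],
 [1.6667, 2.3333]].

Step 3 — form the quadratic (x - mu)^T · Sigma^{-1} · (x - mu):
  Sigma^{-1} · (x - mu) = (0.6667, 0.3333).
  (x - mu)^T · [Sigma^{-1} · (x - mu)] = (3)·(0.6667) + (-2)·(0.3333) = 1.3333.

Step 4 — take square root: d = √(1.3333) ≈ 1.1547.

d(x, mu) = √(1.3333) ≈ 1.1547


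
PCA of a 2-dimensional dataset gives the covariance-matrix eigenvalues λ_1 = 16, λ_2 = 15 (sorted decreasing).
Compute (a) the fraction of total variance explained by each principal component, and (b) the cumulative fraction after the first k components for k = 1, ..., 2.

Step 1 — total variance = trace(Sigma) = Σ λ_i = 16 + 15 = 31.

Step 2 — fraction explained by component i = λ_i / Σ λ:
  PC1: 16/31 = 0.5161
  PC2: 15/31 = 0.4839

Step 3 — cumulative fraction after k components = (λ_1 + ... + λ_k) / Σ λ:
  k = 1: 16/31 = 0.5161
  k = 2: (16 + 15)/31 = 31/31 = 1

Summary (fraction, with percent):

explained: PC1 0.5161 (51.61%), PC2 0.4839 (48.39%);  cumulative: 0.5161, 1


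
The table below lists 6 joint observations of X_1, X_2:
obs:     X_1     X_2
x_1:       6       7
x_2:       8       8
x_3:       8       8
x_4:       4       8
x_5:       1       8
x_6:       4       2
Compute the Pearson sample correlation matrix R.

Step 1 — column means:
  mean(X_1) = (6 + 8 + 8 + 4 + 1 + 4) / 6 = 31/6 = 5.1667
  mean(X_2) = (7 + 8 + 8 + 8 + 8 + 2) / 6 = 41/6 = 6.8333

Step 2 — sample variances and covariances s[i,j] = (1/(n-1)) · Σ_k (x_{k,i} - mean_i) · (x_{k,j} - mean_j), with n-1 = 5:
  s[X_1,X_1] = ((0.8333)·(0.8333) + (2.8333)·(2.8333) + (2.8333)·(2.8333) + (-1.1667)·(-1.1667) + (-4.1667)·(-4.1667) + (-1.1667)·(-1.1667)) / 5 = 36.8333/5 = 7.3667
  s[X_1,X_2] = ((0.8333)·(0.1667) + (2.8333)·(1.1667) + (2.8333)·(1.1667) + (-1.1667)·(1.1667) + (-4.1667)·(1.1667) + (-1.1667)·(-4.8333)) / 5 = 6.1667/5 = 1.2333
  s[X_2,X_2] = ((0.1667)·(0.1667) + (1.1667)·(1.1667) + (1.1667)·(1.1667) + (1.1667)·(1.1667) + (1.1667)·(1.1667) + (-4.8333)·(-4.8333)) / 5 = 28.8333/5 = 5.7667
  Sample standard deviations s_i = √(s[i,i]):
  s(X_1) = √(7.3667) = 2.7142
  s(X_2) = √(5.7667) = 2.4014

Step 3 — r_{ij} = s_{ij} / (s_i · s_j):
  r[X_1,X_1] = 1 (diagonal).
  r[X_1,X_2] = 1.2333 / (2.7142 · 2.4014) = 1.2333 / 6.5178 = 0.1892
  r[X_2,X_2] = 1 (diagonal).

R is symmetric with unit diagonal. Assembling:

R = [[1, 0.1892],
 [0.1892, 1]]


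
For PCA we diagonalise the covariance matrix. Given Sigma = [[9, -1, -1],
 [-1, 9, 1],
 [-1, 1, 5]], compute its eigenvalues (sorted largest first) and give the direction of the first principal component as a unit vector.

Step 1 — characteristic polynomial p(λ) = det(λI - Sigma) = λ³ - tr·λ² + c_1·λ - det, where tr = trace, c_1 = sum of the principal 2×2 minors, det = det(Sigma):
  tr = 9 + 9 + 5 = 23,
  c_1 = (9·9 - (-1)²) + (9·5 - (-1)²) + (9·5 - (1)²) = 80 + 44 + 44 = 168,
  det = 9·(9·5 - (1)²) - (-1)·((-1)·5 - (1)·(-1)) + (-1)·((-1)·(1) - 9·(-1)) = 9·(44) - (-1)·(-4) + (-1)·(8) = 384.
  So p(λ) = λ³ - 23λ² + 168λ - 384.
Step 2 — look for an integer root (rational root theorem: any rational root is an integer divisor of 384). Testing λ = 8:
  p(8) = 512 - 1472 + 1344 - 384 = 0  ✓
  Dividing out (λ - 8): p(λ) = (λ - 8)(λ² - 15λ + 48).
Step 3 — remaining eigenvalues from the quadratic λ² - 15λ + 48 = 0:
  Δ = 15² - 4·48 = 225 - 192 = 33,  λ = (15 ± √33)/2 = (15 ± 5.7446)/2 ≈ 10.3723 or 4.6277.
  Sorted: λ_1 = 10.3723,  λ_2 = 8,  λ_3 = 4.6277  (check: sum = 23 = tr ✓).

Step 4 — unit eigenvector for λ_1 ≈ 10.3723: v spans the null space of (Sigma - λ_1 I), whose rows are
  r_1 = (-1.3723, -1, -1),  r_2 = (-1, -1.3723, 1),  r_3 = (-1, 1, -5.3723).
  v is orthogonal to every row, so take v ∝ r_1 × r_2 = ((-1)·(1) - (-1)·(-1.3723), (-1)·(-1) - (-1.3723)·(1), (-1.3723)·(-1.3723) - (-1)·(-1)) ≈ (-2.3723, 2.3723, 0.8832).
  Rescale (multiply by -1 so the first nonzero entry is positive): u = (2.3723, -2.3723, -0.8832).
  ||u|| = √((2.3723)² + (-2.3723)² + (-0.8832)²) = √(12.0354) ≈ 3.4692,  v_1 = u/||u|| ≈ (0.6838, -0.6838, -0.2546) (||v_1|| = 1).

λ_1 = 10.3723,  λ_2 = 8,  λ_3 = 4.6277;  v_1 ≈ (0.6838, -0.6838, -0.2546)


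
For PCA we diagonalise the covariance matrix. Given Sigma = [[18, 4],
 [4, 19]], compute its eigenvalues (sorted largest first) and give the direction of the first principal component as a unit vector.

Step 1 — characteristic polynomial of 2×2 Sigma:
  det(Sigma - λI) = λ² - trace · λ + det = 0.
  trace = 18 + 19 = 37, det = 18·19 - (4)² = 326.
Step 2 — discriminant:
  Δ = trace² - 4·det = 1369 - 1304 = 65.
Step 3 — eigenvalues:
  λ = (trace ± √Δ)/2 = (37 ± 8.0623)/2,
  λ_1 = 22.5311,  λ_2 = 14.4689.

Step 4 — unit eigenvector for λ_1: solve (Sigma - λ_1 I)v = 0. First row:
  (18 - 22.5311)·v_x + (4)·v_y = 0, i.e. (-4.5311)·v_x + (4)·v_y = 0,
  so v ∝ (b, λ_1 - a) = (4, 4.5311) = u.
  ||u|| = √((4)² + (4.5311)²) = √(36.5311) ≈ 6.0441,
  v_1 = u/||u|| ≈ (0.6618, 0.7497) (||v_1|| = 1).

λ_1 = 22.5311,  λ_2 = 14.4689;  v_1 ≈ (0.6618, 0.7497)


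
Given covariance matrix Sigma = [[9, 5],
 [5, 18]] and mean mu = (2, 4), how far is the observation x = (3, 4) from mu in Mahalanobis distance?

Step 1 — centre the observation: (x - mu) = (1, 0).

Step 2 — invert Sigma. det(Sigma) = 9·18 - (5)² = 137.
  Sigma^{-1} = (1/det) · [[d, -b], [-b, a]] = [[0.1314, -0.0365],
 [-0.0365, 0.0657]].

Step 3 — form the quadratic (x - mu)^T · Sigma^{-1} · (x - mu):
  Sigma^{-1} · (x - mu) = (0.1314, -0.0365).
  (x - mu)^T · [Sigma^{-1} · (x - mu)] = (1)·(0.1314) + (0)·(-0.0365) = 0.1314.

Step 4 — take square root: d = √(0.1314) ≈ 0.3625.

d(x, mu) = √(0.1314) ≈ 0.3625


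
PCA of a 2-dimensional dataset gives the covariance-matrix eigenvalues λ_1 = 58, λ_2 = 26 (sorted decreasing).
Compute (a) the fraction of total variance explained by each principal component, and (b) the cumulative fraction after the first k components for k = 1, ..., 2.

Step 1 — total variance = trace(Sigma) = Σ λ_i = 58 + 26 = 84.

Step 2 — fraction explained by component i = λ_i / Σ λ:
  PC1: 58/84 = 0.6905
  PC2: 26/84 = 0.3095

Step 3 — cumulative fraction after k components = (λ_1 + ... + λ_k) / Σ λ:
  k = 1: 58/84 = 0.6905
  k = 2: (58 + 26)/84 = 84/84 = 1

Summary (fraction, with percent):

explained: PC1 0.6905 (69.05%), PC2 0.3095 (30.95%);  cumulative: 0.6905, 1


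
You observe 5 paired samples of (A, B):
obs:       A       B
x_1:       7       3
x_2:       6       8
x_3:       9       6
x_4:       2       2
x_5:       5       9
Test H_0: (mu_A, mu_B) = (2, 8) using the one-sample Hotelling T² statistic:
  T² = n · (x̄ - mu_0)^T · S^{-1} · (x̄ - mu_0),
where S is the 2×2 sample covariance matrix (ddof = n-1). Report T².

Step 1 — sample mean vector:
  mean(A) = (7 + 6 + 9 + 2 + 5) / 5 = 29/5 = 5.8
  mean(B) = (3 + 8 + 6 + 2 + 9) / 5 = 28/5 = 5.6
  x̄ = (5.8, 5.6),  deviation x̄ - mu_0 = (5.8, 5.6) - (2, 8) = (3.8, -2.4).

Step 2 — sample covariance matrix, S[i,j] = (1/(n-1)) · Σ_k (x_{k,i} - mean_i) · (x_{k,j} - mean_j), divisor n-1 = 4:
  S[A,A] = ((1.2)·(1.2) + (0.2)·(0.2) + (3.2)·(3.2) + (-3.8)·(-3.8) + (-0.8)·(-0.8)) / 4 = 26.8/4 = 6.7
  S[A,B] = ((1.2)·(-2.6) + (0.2)·(2.4) + (3.2)·(0.4) + (-3.8)·(-3.6) + (-0.8)·(3.4)) / 4 = 9.6/4 = 2.4
  S[B,B] = ((-2.6)·(-2.6) + (2.4)·(2.4) + (0.4)·(0.4) + (-3.6)·(-3.6) + (3.4)·(3.4)) / 4 = 37.2/4 = 9.3
  S = [[6.7, 2.4],
 [2.4, 9.3]].

Step 3 — invert S. det(S) = 6.7·9.3 - (2.4)² = 56.55.
  S^{-1} = (1/det) · [[d, -b], [-b, a]] = [[0.1645, -0.0424],
 [-0.0424, 0.1185]].

Step 4 — quadratic form (x̄ - mu_0)^T · S^{-1} · (x̄ - mu_0):
  S^{-1} · (x̄ - mu_0) = (0.7268, -0.4456),
  (x̄ - mu_0)^T · [...] = (3.8)·(0.7268) + (-2.4)·(-0.4456) = 3.8313.

Step 5 — scale by n: T² = 5 · 3.8313 = 19.1565.

T² ≈ 19.1565


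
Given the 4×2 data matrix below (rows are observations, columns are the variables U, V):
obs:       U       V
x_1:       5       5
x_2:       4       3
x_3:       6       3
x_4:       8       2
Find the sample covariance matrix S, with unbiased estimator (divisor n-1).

Step 1 — column means:
  mean(U) = (5 + 4 + 6 + 8) / 4 = 23/4 = 5.75
  mean(V) = (5 + 3 + 3 + 2) / 4 = 13/4 = 3.25

Step 2 — sample covariance S[i,j] = (1/(n-1)) · Σ_k (x_{k,i} - mean_i) · (x_{k,j} - mean_j), with n-1 = 3.
  S[U,U] = ((-0.75)·(-0.75) + (-1.75)·(-1.75) + (0.25)·(0.25) + (2.25)·(2.25)) / 3 = 8.75/3 = 2.9167
  S[U,V] = ((-0.75)·(1.75) + (-1.75)·(-0.25) + (0.25)·(-0.25) + (2.25)·(-1.25)) / 3 = -3.75/3 = -1.25
  S[V,V] = ((1.75)·(1.75) + (-0.25)·(-0.25) + (-0.25)·(-0.25) + (-1.25)·(-1.25)) / 3 = 4.75/3 = 1.5833

S is symmetric (S[j,i] = S[i,j]). Assembling:

S = [[2.9167, -1.25],
 [-1.25, 1.5833]]


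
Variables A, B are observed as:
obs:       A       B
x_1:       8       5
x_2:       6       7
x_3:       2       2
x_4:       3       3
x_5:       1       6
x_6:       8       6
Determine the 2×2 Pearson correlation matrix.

Step 1 — column means:
  mean(A) = (8 + 6 + 2 + 3 + 1 + 8) / 6 = 28/6 = 4.6667
  mean(B) = (5 + 7 + 2 + 3 + 6 + 6) / 6 = 29/6 = 4.8333

Step 2 — sample variances and covariances s[i,j] = (1/(n-1)) · Σ_k (x_{k,i} - mean_i) · (x_{k,j} - mean_j), with n-1 = 5:
  s[A,A] = ((3.3333)·(3.3333) + (1.3333)·(1.3333) + (-2.6667)·(-2.6667) + (-1.6667)·(-1.6667) + (-3.6667)·(-3.6667) + (3.3333)·(3.3333)) / 5 = 47.3333/5 = 9.4667
  s[A,B] = ((3.3333)·(0.1667) + (1.3333)·(2.1667) + (-2.6667)·(-2.8333) + (-1.6667)·(-1.8333) + (-3.6667)·(1.1667) + (3.3333)·(1.1667)) / 5 = 13.6667/5 = 2.7333
  s[B,B] = ((0.1667)·(0.1667) + (2.1667)·(2.1667) + (-2.8333)·(-2.8333) + (-1.8333)·(-1.8333) + (1.1667)·(1.1667) + (1.1667)·(1.1667)) / 5 = 18.8333/5 = 3.7667
  Sample standard deviations s_i = √(s[i,i]):
  s(A) = √(9.4667) = 3.0768
  s(B) = √(3.7667) = 1.9408

Step 3 — r_{ij} = s_{ij} / (s_i · s_j):
  r[A,A] = 1 (diagonal).
  r[A,B] = 2.7333 / (3.0768 · 1.9408) = 2.7333 / 5.9714 = 0.4577
  r[B,B] = 1 (diagonal).

R is symmetric with unit diagonal. Assembling:

R = [[1, 0.4577],
 [0.4577, 1]]


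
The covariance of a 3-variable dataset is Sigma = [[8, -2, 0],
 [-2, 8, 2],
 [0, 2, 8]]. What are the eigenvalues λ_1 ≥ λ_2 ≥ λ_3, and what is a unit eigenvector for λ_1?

Step 1 — characteristic polynomial p(λ) = det(λI - Sigma) = λ³ - tr·λ² + c_1·λ - det, where tr = trace, c_1 = sum of the principal 2×2 minors, det = det(Sigma):
  tr = 8 + 8 + 8 = 24,
  c_1 = (8·8 - (-2)²) + (8·8 - (0)²) + (8·8 - (2)²) = 60 + 64 + 60 = 184,
  det = 8·(8·8 - (2)²) - (-2)·((-2)·8 - (2)·(0)) + (0)·((-2)·(2) - 8·(0)) = 8·(60) - (-2)·(-16) + (0)·(-4) = 448.
  So p(λ) = λ³ - 24λ² + 184λ - 448.
Step 2 — look for an integer root (rational root theorem: any rational root is an integer divisor of 448). Testing λ = 8:
  p(8) = 512 - 1536 + 1472 - 448 = 0  ✓
  Dividing out (λ - 8): p(λ) = (λ - 8)(λ² - 16λ + 56).
Step 3 — remaining eigenvalues from the quadratic λ² - 16λ + 56 = 0:
  Δ = 16² - 4·56 = 256 - 224 = 32,  λ = (16 ± √32)/2 = (16 ± 5.6569)/2 ≈ 10.8284 or 5.1716.
  Sorted: λ_1 = 10.8284,  λ_2 = 8,  λ_3 = 5.1716  (check: sum = 24 = tr ✓).

Step 4 — unit eigenvector for λ_1 ≈ 10.8284: v spans the null space of (Sigma - λ_1 I), whose rows are
  r_1 = (-2.8284, -2, 0),  r_2 = (-2, -2.8284, 2),  r_3 = (0, 2, -2.8284).
  v is orthogonal to every row, so take v ∝ r_1 × r_2 = ((-2)·(2) - (0)·(-2.8284), (0)·(-2) - (-2.8284)·(2), (-2.8284)·(-2.8284) - (-2)·(-2)) ≈ (-4, 5.6569, 4).
  Rescale (multiply by -1 so the first nonzero entry is positive): u = (4, -5.6569, -4).
  ||u|| = √((4)² + (-5.6569)² + (-4)²) = √(64) ≈ 8,  v_1 = u/||u|| ≈ (0.5, -0.7071, -0.5) (||v_1|| = 1).

λ_1 = 10.8284,  λ_2 = 8,  λ_3 = 5.1716;  v_1 ≈ (0.5, -0.7071, -0.5)


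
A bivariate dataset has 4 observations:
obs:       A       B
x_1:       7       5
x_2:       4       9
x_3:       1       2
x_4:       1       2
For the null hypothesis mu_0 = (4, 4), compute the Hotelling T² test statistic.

Step 1 — sample mean vector:
  mean(A) = (7 + 4 + 1 + 1) / 4 = 13/4 = 3.25
  mean(B) = (5 + 9 + 2 + 2) / 4 = 18/4 = 4.5
  x̄ = (3.25, 4.5),  deviation x̄ - mu_0 = (3.25, 4.5) - (4, 4) = (-0.75, 0.5).

Step 2 — sample covariance matrix, S[i,j] = (1/(n-1)) · Σ_k (x_{k,i} - mean_i) · (x_{k,j} - mean_j), divisor n-1 = 3:
  S[A,A] = ((3.75)·(3.75) + (0.75)·(0.75) + (-2.25)·(-2.25) + (-2.25)·(-2.25)) / 3 = 24.75/3 = 8.25
  S[A,B] = ((3.75)·(0.5) + (0.75)·(4.5) + (-2.25)·(-2.5) + (-2.25)·(-2.5)) / 3 = 16.5/3 = 5.5
  S[B,B] = ((0.5)·(0.5) + (4.5)·(4.5) + (-2.5)·(-2.5) + (-2.5)·(-2.5)) / 3 = 33/3 = 11
  S = [[8.25, 5.5],
 [5.5, 11]].

Step 3 — invert S. det(S) = 8.25·11 - (5.5)² = 60.5.
  S^{-1} = (1/det) · [[d, -b], [-b, a]] = [[0.1818, -0.0909],
 [-0.0909, 0.1364]].

Step 4 — quadratic form (x̄ - mu_0)^T · S^{-1} · (x̄ - mu_0):
  S^{-1} · (x̄ - mu_0) = (-0.1818, 0.1364),
  (x̄ - mu_0)^T · [...] = (-0.75)·(-0.1818) + (0.5)·(0.1364) = 0.2045.

Step 5 — scale by n: T² = 4 · 0.2045 = 0.8182.

T² ≈ 0.8182


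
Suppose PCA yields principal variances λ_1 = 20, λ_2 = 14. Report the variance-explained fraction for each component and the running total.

Step 1 — total variance = trace(Sigma) = Σ λ_i = 20 + 14 = 34.

Step 2 — fraction explained by component i = λ_i / Σ λ:
  PC1: 20/34 = 0.5882
  PC2: 14/34 = 0.4118

Step 3 — cumulative fraction after k components = (λ_1 + ... + λ_k) / Σ λ:
  k = 1: 20/34 = 0.5882
  k = 2: (20 + 14)/34 = 34/34 = 1

Summary (fraction, with percent):

explained: PC1 0.5882 (58.82%), PC2 0.4118 (41.18%);  cumulative: 0.5882, 1


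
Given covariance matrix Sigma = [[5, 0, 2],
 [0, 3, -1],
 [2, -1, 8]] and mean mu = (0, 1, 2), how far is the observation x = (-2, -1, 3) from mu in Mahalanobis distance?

Step 1 — centre the observation: (x - mu) = (-2, -2, 1).

Step 2 — invert Sigma (cofactor / det for 3×3, or solve directly):
  Sigma^{-1} = [[0.2233, -0.0194, -0.0583],
 [-0.0194, 0.3495, 0.0485],
 [-0.0583, 0.0485, 0.1456]].

Step 3 — form the quadratic (x - mu)^T · Sigma^{-1} · (x - mu):
  Sigma^{-1} · (x - mu) = (-0.466, -0.6117, 0.165).
  (x - mu)^T · [Sigma^{-1} · (x - mu)] = (-2)·(-0.466) + (-2)·(-0.6117) + (1)·(0.165) = 2.3204.

Step 4 — take square root: d = √(2.3204) ≈ 1.5233.

d(x, mu) = √(2.3204) ≈ 1.5233


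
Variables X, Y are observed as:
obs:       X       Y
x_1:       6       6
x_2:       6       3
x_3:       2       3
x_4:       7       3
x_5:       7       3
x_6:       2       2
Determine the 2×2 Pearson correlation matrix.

Step 1 — column means:
  mean(X) = (6 + 6 + 2 + 7 + 7 + 2) / 6 = 30/6 = 5
  mean(Y) = (6 + 3 + 3 + 3 + 3 + 2) / 6 = 20/6 = 3.3333

Step 2 — sample variances and covariances s[i,j] = (1/(n-1)) · Σ_k (x_{k,i} - mean_i) · (x_{k,j} - mean_j), with n-1 = 5:
  s[X,X] = ((1)·(1) + (1)·(1) + (-3)·(-3) + (2)·(2) + (2)·(2) + (-3)·(-3)) / 5 = 28/5 = 5.6
  s[X,Y] = ((1)·(2.6667) + (1)·(-0.3333) + (-3)·(-0.3333) + (2)·(-0.3333) + (2)·(-0.3333) + (-3)·(-1.3333)) / 5 = 6/5 = 1.2
  s[Y,Y] = ((2.6667)·(2.6667) + (-0.3333)·(-0.3333) + (-0.3333)·(-0.3333) + (-0.3333)·(-0.3333) + (-0.3333)·(-0.3333) + (-1.3333)·(-1.3333)) / 5 = 9.3333/5 = 1.8667
  Sample standard deviations s_i = √(s[i,i]):
  s(X) = √(5.6) = 2.3664
  s(Y) = √(1.8667) = 1.3663

Step 3 — r_{ij} = s_{ij} / (s_i · s_j):
  r[X,X] = 1 (diagonal).
  r[X,Y] = 1.2 / (2.3664 · 1.3663) = 1.2 / 3.2332 = 0.3712
  r[Y,Y] = 1 (diagonal).

R is symmetric with unit diagonal. Assembling:

R = [[1, 0.3712],
 [0.3712, 1]]


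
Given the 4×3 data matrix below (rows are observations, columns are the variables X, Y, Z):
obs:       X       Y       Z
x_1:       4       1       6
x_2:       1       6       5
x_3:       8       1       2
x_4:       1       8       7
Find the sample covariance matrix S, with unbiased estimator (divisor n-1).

Step 1 — column means:
  mean(X) = (4 + 1 + 8 + 1) / 4 = 14/4 = 3.5
  mean(Y) = (1 + 6 + 1 + 8) / 4 = 16/4 = 4
  mean(Z) = (6 + 5 + 2 + 7) / 4 = 20/4 = 5

Step 2 — sample covariance S[i,j] = (1/(n-1)) · Σ_k (x_{k,i} - mean_i) · (x_{k,j} - mean_j), with n-1 = 3.
  S[X,X] = ((0.5)·(0.5) + (-2.5)·(-2.5) + (4.5)·(4.5) + (-2.5)·(-2.5)) / 3 = 33/3 = 11
  S[X,Y] = ((0.5)·(-3) + (-2.5)·(2) + (4.5)·(-3) + (-2.5)·(4)) / 3 = -30/3 = -10
  S[X,Z] = ((0.5)·(1) + (-2.5)·(0) + (4.5)·(-3) + (-2.5)·(2)) / 3 = -18/3 = -6
  S[Y,Y] = ((-3)·(-3) + (2)·(2) + (-3)·(-3) + (4)·(4)) / 3 = 38/3 = 12.6667
  S[Y,Z] = ((-3)·(1) + (2)·(0) + (-3)·(-3) + (4)·(2)) / 3 = 14/3 = 4.6667
  S[Z,Z] = ((1)·(1) + (0)·(0) + (-3)·(-3) + (2)·(2)) / 3 = 14/3 = 4.6667

S is symmetric (S[j,i] = S[i,j]). Assembling:

S = [[11, -10, -6],
 [-10, 12.6667, 4.6667],
 [-6, 4.6667, 4.6667]]


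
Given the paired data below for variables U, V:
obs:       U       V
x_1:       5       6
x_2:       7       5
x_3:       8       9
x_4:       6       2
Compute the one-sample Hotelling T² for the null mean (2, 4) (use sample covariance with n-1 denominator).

Step 1 — sample mean vector:
  mean(U) = (5 + 7 + 8 + 6) / 4 = 26/4 = 6.5
  mean(V) = (6 + 5 + 9 + 2) / 4 = 22/4 = 5.5
  x̄ = (6.5, 5.5),  deviation x̄ - mu_0 = (6.5, 5.5) - (2, 4) = (4.5, 1.5).

Step 2 — sample covariance matrix, S[i,j] = (1/(n-1)) · Σ_k (x_{k,i} - mean_i) · (x_{k,j} - mean_j), divisor n-1 = 3:
  S[U,U] = ((-1.5)·(-1.5) + (0.5)·(0.5) + (1.5)·(1.5) + (-0.5)·(-0.5)) / 3 = 5/3 = 1.6667
  S[U,V] = ((-1.5)·(0.5) + (0.5)·(-0.5) + (1.5)·(3.5) + (-0.5)·(-3.5)) / 3 = 6/3 = 2
  S[V,V] = ((0.5)·(0.5) + (-0.5)·(-0.5) + (3.5)·(3.5) + (-3.5)·(-3.5)) / 3 = 25/3 = 8.3333
  S = [[1.6667, 2],
 [2, 8.3333]].

Step 3 — invert S. det(S) = 1.6667·8.3333 - (2)² = 9.8889.
  S^{-1} = (1/det) · [[d, -b], [-b, a]] = [[0.8427, -0.2022],
 [-0.2022, 0.1685]].

Step 4 — quadratic form (x̄ - mu_0)^T · S^{-1} · (x̄ - mu_0):
  S^{-1} · (x̄ - mu_0) = (3.4888, -0.6573),
  (x̄ - mu_0)^T · [...] = (4.5)·(3.4888) + (1.5)·(-0.6573) = 14.7135.

Step 5 — scale by n: T² = 4 · 14.7135 = 58.8539.

T² ≈ 58.8539


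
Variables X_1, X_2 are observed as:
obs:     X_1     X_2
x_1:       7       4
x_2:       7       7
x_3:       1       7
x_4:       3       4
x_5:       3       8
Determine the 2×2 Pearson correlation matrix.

Step 1 — column means:
  mean(X_1) = (7 + 7 + 1 + 3 + 3) / 5 = 21/5 = 4.2
  mean(X_2) = (4 + 7 + 7 + 4 + 8) / 5 = 30/5 = 6

Step 2 — sample variances and covariances s[i,j] = (1/(n-1)) · Σ_k (x_{k,i} - mean_i) · (x_{k,j} - mean_j), with n-1 = 4:
  s[X_1,X_1] = ((2.8)·(2.8) + (2.8)·(2.8) + (-3.2)·(-3.2) + (-1.2)·(-1.2) + (-1.2)·(-1.2)) / 4 = 28.8/4 = 7.2
  s[X_1,X_2] = ((2.8)·(-2) + (2.8)·(1) + (-3.2)·(1) + (-1.2)·(-2) + (-1.2)·(2)) / 4 = -6/4 = -1.5
  s[X_2,X_2] = ((-2)·(-2) + (1)·(1) + (1)·(1) + (-2)·(-2) + (2)·(2)) / 4 = 14/4 = 3.5
  Sample standard deviations s_i = √(s[i,i]):
  s(X_1) = √(7.2) = 2.6833
  s(X_2) = √(3.5) = 1.8708

Step 3 — r_{ij} = s_{ij} / (s_i · s_j):
  r[X_1,X_1] = 1 (diagonal).
  r[X_1,X_2] = -1.5 / (2.6833 · 1.8708) = -1.5 / 5.02 = -0.2988
  r[X_2,X_2] = 1 (diagonal).

R is symmetric with unit diagonal. Assembling:

R = [[1, -0.2988],
 [-0.2988, 1]]


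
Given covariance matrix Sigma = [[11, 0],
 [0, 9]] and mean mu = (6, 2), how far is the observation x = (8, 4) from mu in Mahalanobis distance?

Step 1 — centre the observation: (x - mu) = (2, 2).

Step 2 — invert Sigma. det(Sigma) = 11·9 - (0)² = 99.
  Sigma^{-1} = (1/det) · [[d, -b], [-b, a]] = [[0.0909, 0],
 [0, 0.1111]].

Step 3 — form the quadratic (x - mu)^T · Sigma^{-1} · (x - mu):
  Sigma^{-1} · (x - mu) = (0.1818, 0.2222).
  (x - mu)^T · [Sigma^{-1} · (x - mu)] = (2)·(0.1818) + (2)·(0.2222) = 0.8081.

Step 4 — take square root: d = √(0.8081) ≈ 0.8989.

d(x, mu) = √(0.8081) ≈ 0.8989


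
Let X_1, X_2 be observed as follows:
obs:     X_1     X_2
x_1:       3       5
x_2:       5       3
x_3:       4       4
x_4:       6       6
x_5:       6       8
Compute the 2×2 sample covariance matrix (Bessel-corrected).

Step 1 — column means:
  mean(X_1) = (3 + 5 + 4 + 6 + 6) / 5 = 24/5 = 4.8
  mean(X_2) = (5 + 3 + 4 + 6 + 8) / 5 = 26/5 = 5.2

Step 2 — sample covariance S[i,j] = (1/(n-1)) · Σ_k (x_{k,i} - mean_i) · (x_{k,j} - mean_j), with n-1 = 4.
  S[X_1,X_1] = ((-1.8)·(-1.8) + (0.2)·(0.2) + (-0.8)·(-0.8) + (1.2)·(1.2) + (1.2)·(1.2)) / 4 = 6.8/4 = 1.7
  S[X_1,X_2] = ((-1.8)·(-0.2) + (0.2)·(-2.2) + (-0.8)·(-1.2) + (1.2)·(0.8) + (1.2)·(2.8)) / 4 = 5.2/4 = 1.3
  S[X_2,X_2] = ((-0.2)·(-0.2) + (-2.2)·(-2.2) + (-1.2)·(-1.2) + (0.8)·(0.8) + (2.8)·(2.8)) / 4 = 14.8/4 = 3.7

S is symmetric (S[j,i] = S[i,j]). Assembling:

S = [[1.7, 1.3],
 [1.3, 3.7]]
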